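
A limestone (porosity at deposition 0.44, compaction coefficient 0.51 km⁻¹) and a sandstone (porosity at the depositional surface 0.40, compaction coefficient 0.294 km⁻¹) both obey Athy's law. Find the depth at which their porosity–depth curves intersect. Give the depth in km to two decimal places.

Set phi₀ₐ e^(−kₐd) = phi₀ᵦ e^(−kᵦd) ⇒ ln(phi₀ₐ/phi₀ᵦ) = (kₐ − kᵦ)·d
d = ln(0.44/0.4) / (0.51 − 0.294) = 0.0953 / 0.216 = 0.441 km

0.44 km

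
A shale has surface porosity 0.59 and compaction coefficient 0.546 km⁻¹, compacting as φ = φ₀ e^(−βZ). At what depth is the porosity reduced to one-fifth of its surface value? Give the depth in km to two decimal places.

φ/φ₀ = 1/5 ⇒ exp(−β·Z) = 1/5 ⇒ Z = ln(5) / β
Z = 1.6094 / 0.546 = 2.948 km

2.95 km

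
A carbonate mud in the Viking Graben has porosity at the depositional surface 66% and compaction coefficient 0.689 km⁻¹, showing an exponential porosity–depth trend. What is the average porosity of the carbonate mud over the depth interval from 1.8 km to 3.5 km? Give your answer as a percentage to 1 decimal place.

⟨phi⟩ = (1/(z₂−z₁)) ∫ phi₀ e^(−kz) dz = phi₀·(e^(−k·z₁) − e^(−k·z₂)) / (k·(z₂−z₁))
e^(−0.689×1.8) = 0.2893; e^(−0.689×3.5) = 0.0897
⟨phi⟩ = 0.66 × (0.2893 − 0.0897) / (0.689 × 1.7) = 0.66 × 0.1704 = 0.1125

11.2%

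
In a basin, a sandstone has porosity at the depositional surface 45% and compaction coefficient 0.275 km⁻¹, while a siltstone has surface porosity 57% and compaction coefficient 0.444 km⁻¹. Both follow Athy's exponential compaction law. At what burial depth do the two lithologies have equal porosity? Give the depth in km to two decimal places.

Set φ₀ₐ e^(−cₐz) = φ₀ᵦ e^(−cᵦz) ⇒ ln(φ₀ₐ/φ₀ᵦ) = (cₐ − cᵦ)·z
z = ln(0.45/0.57) / (0.275 − 0.444) = -0.2364 / -0.169 = 1.399 km

1.40 km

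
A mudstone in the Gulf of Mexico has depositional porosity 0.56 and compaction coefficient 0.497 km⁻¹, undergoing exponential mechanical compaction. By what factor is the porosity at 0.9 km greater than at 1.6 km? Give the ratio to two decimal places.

phi(z₁)/phi(z₂) = e^(−β·z₁)/e^(−β·z₂) = e^{β(z₂−z₁)}
= exp(0.497 × 0.7) = exp(0.3479) = 1.4161

1.42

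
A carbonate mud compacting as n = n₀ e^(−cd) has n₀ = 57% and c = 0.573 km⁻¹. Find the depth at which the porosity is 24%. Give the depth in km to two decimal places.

Invert Athy's law: d = ln(n₀/n) / c
d = ln(0.57/0.24) / 0.573 = ln(2.375) / 0.573 = 0.8650 / 0.573 = 1.510 km

1.51 km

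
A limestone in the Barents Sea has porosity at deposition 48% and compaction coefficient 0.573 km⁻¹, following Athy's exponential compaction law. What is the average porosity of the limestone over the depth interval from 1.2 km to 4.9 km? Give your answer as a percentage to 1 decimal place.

⟨n⟩ = (1/(Z₂−Z₁)) ∫ n₀ e^(−βZ) dZ = n₀·(e^(−β·Z₁) − e^(−β·Z₂)) / (β·(Z₂−Z₁))
e^(−0.573×1.2) = 0.5028; e^(−0.573×4.9) = 0.0603
⟨n⟩ = 0.48 × (0.5028 − 0.0603) / (0.573 × 3.7) = 0.48 × 0.2087 = 0.1002

10.0%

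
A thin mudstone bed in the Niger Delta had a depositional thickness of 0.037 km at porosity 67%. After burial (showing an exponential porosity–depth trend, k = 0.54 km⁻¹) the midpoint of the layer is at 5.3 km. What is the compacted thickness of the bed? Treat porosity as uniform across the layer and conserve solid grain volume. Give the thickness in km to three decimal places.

0.013 km

Porosity at 5.3 km: phi = 0.67·exp(−0.54×5.3) = 0.0383
Solid-volume conservation: h(1−phi) = h₀(1−phi₀) ⇒ h = h₀·(1−phi₀)/(1−phi)
h = 0.037 × (1 − 0.67)/(1 − 0.0383) = 0.037 × 0.3431 = 0.0127 km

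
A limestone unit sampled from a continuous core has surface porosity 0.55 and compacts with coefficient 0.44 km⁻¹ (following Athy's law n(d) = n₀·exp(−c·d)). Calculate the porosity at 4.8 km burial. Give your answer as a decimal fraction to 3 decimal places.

n = n₀·exp(−c·d) = 0.55 × exp(−0.44 × 4.8) = 0.55 × exp(−2.112)
  = 0.55 × 0.1210 = 0.0665

0.067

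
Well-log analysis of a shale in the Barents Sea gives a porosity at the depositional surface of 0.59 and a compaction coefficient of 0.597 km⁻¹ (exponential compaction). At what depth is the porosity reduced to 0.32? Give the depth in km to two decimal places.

Invert Athy's law: Z = ln(φ₀/φ) / β
Z = ln(0.59/0.32) / 0.597 = ln(1.844) / 0.597 = 0.6118 / 0.597 = 1.025 km

1.02 km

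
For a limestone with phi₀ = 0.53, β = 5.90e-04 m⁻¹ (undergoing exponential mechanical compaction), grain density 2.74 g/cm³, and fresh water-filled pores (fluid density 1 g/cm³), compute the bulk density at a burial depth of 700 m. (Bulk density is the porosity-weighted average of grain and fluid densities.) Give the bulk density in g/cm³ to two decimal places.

2.13 g/cm³

Working in km (1 km = 1000 m; β in km⁻¹ = β in m⁻¹ × 1000):
Porosity at depth: phi = 0.53·exp(−0.59×0.7) = 0.53×0.6617 = 0.3507
Bulk density: ρ_b = (1−phi)ρ_g + phi·ρ_f = 0.6493×2.74 + 0.3507×1
       = 1.779 + 0.351 = 2.130 g/cm³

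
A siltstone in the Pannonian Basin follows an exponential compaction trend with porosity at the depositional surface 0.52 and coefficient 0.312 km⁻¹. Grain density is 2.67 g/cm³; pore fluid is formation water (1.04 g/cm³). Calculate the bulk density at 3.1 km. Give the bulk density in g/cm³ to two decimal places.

Porosity at depth: phi = 0.52·exp(−0.312×3.1) = 0.52×0.3801 = 0.1977
Bulk density: ρ_b = (1−phi)ρ_g + phi·ρ_f = 0.8023×2.67 + 0.1977×1.04
       = 2.142 + 0.206 = 2.348 g/cm³

2.35 g/cm³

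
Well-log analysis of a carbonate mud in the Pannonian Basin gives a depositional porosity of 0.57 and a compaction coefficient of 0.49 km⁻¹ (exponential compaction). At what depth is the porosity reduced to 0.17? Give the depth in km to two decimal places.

2.47 km

Invert Athy's law: Z = ln(phi₀/phi) / β
Z = ln(0.57/0.17) / 0.49 = ln(3.353) / 0.49 = 1.2098 / 0.49 = 2.469 km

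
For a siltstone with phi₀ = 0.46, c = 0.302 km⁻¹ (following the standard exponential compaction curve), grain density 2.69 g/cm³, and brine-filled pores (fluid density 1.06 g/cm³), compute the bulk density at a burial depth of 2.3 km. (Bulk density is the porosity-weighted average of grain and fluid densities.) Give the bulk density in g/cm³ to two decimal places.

2.32 g/cm³

Porosity at depth: phi = 0.46·exp(−0.302×2.3) = 0.46×0.4993 = 0.2297
Bulk density: ρ_b = (1−phi)ρ_g + phi·ρ_f = 0.7703×2.69 + 0.2297×1.06
       = 2.072 + 0.243 = 2.316 g/cm³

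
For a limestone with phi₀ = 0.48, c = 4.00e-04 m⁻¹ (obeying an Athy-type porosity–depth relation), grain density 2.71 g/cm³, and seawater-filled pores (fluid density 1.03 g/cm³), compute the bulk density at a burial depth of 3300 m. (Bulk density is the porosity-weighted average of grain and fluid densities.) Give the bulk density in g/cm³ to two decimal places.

Working in km (1 km = 1000 m; c in km⁻¹ = c in m⁻¹ × 1000):
Porosity at depth: phi = 0.48·exp(−0.4×3.3) = 0.48×0.2671 = 0.1282
Bulk density: ρ_b = (1−phi)ρ_g + phi·ρ_f = 0.8718×2.71 + 0.1282×1.03
       = 2.363 + 0.132 = 2.495 g/cm³

2.49 g/cm³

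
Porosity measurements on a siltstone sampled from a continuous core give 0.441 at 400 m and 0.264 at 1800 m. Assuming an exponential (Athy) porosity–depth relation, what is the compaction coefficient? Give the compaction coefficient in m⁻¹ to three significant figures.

Working in km (1 km = 1000 m; k in km⁻¹ = k in m⁻¹ × 1000):
Athy: n(z) = n₀ e^(−kz) ⇒ n₁/n₂ = e^{k(z₂−z₁)} ⇒ k = ln(n₁/n₂)/(z₂−z₁)
k = ln(0.441/0.264) / (1.8 − 0.4) = ln(1.67) / 1.4 = 0.5131 / 1.4 = 0.3665 km⁻¹

0.000366 m⁻¹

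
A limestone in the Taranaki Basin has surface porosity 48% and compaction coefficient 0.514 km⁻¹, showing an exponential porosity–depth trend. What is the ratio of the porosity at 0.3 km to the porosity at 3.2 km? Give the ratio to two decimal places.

n(z₁)/n(z₂) = e^(−c·z₁)/e^(−c·z₂) = e^{c(z₂−z₁)}
= exp(0.514 × 2.9) = exp(1.491) = 4.4398

4.44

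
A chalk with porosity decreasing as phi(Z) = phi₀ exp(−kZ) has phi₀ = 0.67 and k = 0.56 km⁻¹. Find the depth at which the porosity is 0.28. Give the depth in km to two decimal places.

1.56 km

Invert Athy's law: Z = ln(phi₀/phi) / k
Z = ln(0.67/0.28) / 0.56 = ln(2.393) / 0.56 = 0.8725 / 0.56 = 1.558 km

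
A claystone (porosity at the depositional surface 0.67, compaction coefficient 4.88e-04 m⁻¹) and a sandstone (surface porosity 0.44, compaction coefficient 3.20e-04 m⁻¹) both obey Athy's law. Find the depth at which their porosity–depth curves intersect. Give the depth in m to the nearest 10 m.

2500 m

Working in km (1 km = 1000 m; β in km⁻¹ = β in m⁻¹ × 1000):
Set phi₀ₐ e^(−βₐd) = phi₀ᵦ e^(−βᵦd) ⇒ ln(phi₀ₐ/phi₀ᵦ) = (βₐ − βᵦ)·d
d = ln(0.67/0.44) / (0.488 − 0.32) = 0.4205 / 0.168 = 2.503 km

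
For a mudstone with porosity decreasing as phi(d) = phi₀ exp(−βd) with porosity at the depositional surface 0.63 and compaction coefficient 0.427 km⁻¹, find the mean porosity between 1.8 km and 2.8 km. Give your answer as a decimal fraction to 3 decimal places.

0.238

⟨phi⟩ = (1/(d₂−d₁)) ∫ phi₀ e^(−βd) dd = phi₀·(e^(−β·d₁) − e^(−β·d₂)) / (β·(d₂−d₁))
e^(−0.427×1.8) = 0.4637; e^(−0.427×2.8) = 0.3025
⟨phi⟩ = 0.63 × (0.4637 − 0.3025) / (0.427 × 1) = 0.63 × 0.3774 = 0.2377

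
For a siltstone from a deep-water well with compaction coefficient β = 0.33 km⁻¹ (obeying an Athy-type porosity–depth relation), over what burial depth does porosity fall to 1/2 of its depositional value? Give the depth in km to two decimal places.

phi/phi₀ = 1/2 ⇒ exp(−β·Z) = 1/2 ⇒ Z = ln(2) / β
Z = 0.6931 / 0.33 = 2.100 km

2.10 km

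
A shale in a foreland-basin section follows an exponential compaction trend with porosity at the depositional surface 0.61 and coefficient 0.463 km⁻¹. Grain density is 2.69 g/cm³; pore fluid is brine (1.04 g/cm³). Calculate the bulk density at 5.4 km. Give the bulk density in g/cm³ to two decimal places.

2.61 g/cm³

Porosity at depth: phi = 0.61·exp(−0.463×5.4) = 0.61×0.0821 = 0.0501
Bulk density: ρ_b = (1−phi)ρ_g + phi·ρ_f = 0.9499×2.69 + 0.0501×1.04
       = 2.555 + 0.052 = 2.607 g/cm³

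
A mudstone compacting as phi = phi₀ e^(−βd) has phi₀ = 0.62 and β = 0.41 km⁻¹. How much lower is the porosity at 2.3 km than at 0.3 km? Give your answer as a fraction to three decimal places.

phi(0.3) = 0.62·e^(−0.41×0.3) = 0.5482
phi(2.3) = 0.62·e^(−0.41×2.3) = 0.2415
Δphi = 0.5482 − 0.2415 = 0.3068

0.307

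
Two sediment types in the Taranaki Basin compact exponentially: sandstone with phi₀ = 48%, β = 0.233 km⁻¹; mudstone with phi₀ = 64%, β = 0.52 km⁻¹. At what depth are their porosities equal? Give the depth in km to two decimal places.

Set phi₀ₐ e^(−βₐZ) = phi₀ᵦ e^(−βᵦZ) ⇒ ln(phi₀ₐ/phi₀ᵦ) = (βₐ − βᵦ)·Z
Z = ln(0.48/0.64) / (0.233 − 0.52) = -0.2877 / -0.287 = 1.002 km

1.00 km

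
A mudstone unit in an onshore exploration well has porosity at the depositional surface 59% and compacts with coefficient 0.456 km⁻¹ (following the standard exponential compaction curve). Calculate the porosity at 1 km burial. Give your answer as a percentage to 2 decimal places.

37.40%

n = n₀·exp(−c·Z) = 0.59 × exp(−0.456 × 1) = 0.59 × exp(−0.456)
  = 0.59 × 0.6338 = 0.3740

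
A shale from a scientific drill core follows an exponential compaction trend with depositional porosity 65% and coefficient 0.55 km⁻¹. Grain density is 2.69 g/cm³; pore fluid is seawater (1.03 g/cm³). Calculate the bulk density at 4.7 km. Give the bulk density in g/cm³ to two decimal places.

Porosity at depth: phi = 0.65·exp(−0.55×4.7) = 0.65×0.0754 = 0.0490
Bulk density: ρ_b = (1−phi)ρ_g + phi·ρ_f = 0.9510×2.69 + 0.0490×1.03
       = 2.558 + 0.050 = 2.609 g/cm³

2.61 g/cm³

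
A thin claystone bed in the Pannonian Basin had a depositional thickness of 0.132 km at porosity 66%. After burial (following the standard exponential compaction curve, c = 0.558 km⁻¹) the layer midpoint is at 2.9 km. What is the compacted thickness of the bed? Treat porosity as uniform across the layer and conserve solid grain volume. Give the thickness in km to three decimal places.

Porosity at 2.9 km: n = 0.66·exp(−0.558×2.9) = 0.1308
Solid-volume conservation: h(1−n) = h₀(1−n₀) ⇒ h = h₀·(1−n₀)/(1−n)
h = 0.132 × (1 − 0.66)/(1 − 0.1308) = 0.132 × 0.3912 = 0.0516 km

0.052 km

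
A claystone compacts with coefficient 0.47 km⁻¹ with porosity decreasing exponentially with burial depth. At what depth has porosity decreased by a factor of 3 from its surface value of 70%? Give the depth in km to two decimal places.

φ/φ₀ = 1/3 ⇒ exp(−k·d) = 1/3 ⇒ d = ln(3) / k
d = 1.0986 / 0.47 = 2.337 km

2.34 km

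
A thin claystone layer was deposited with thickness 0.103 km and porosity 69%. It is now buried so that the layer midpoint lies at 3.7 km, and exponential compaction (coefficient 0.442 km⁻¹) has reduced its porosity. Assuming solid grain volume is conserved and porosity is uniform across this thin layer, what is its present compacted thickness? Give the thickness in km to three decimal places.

0.037 km

Porosity at 3.7 km: n = 0.69·exp(−0.442×3.7) = 0.1345
Solid-volume conservation: h(1−n) = h₀(1−n₀) ⇒ h = h₀·(1−n₀)/(1−n)
h = 0.103 × (1 − 0.69)/(1 − 0.1345) = 0.103 × 0.3582 = 0.0369 km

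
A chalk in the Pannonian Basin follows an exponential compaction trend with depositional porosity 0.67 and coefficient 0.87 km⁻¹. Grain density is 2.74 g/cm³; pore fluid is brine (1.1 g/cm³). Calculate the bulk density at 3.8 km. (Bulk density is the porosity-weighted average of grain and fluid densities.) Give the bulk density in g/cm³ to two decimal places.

2.70 g/cm³

Porosity at depth: phi = 0.67·exp(−0.87×3.8) = 0.67×0.0367 = 0.0246
Bulk density: ρ_b = (1−phi)ρ_g + phi·ρ_f = 0.9754×2.74 + 0.0246×1.1
       = 2.673 + 0.027 = 2.700 g/cm³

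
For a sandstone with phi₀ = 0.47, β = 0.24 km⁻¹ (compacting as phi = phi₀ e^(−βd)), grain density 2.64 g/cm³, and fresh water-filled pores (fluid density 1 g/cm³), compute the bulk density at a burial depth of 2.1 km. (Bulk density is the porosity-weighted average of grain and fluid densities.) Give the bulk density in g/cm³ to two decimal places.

Porosity at depth: phi = 0.47·exp(−0.24×2.1) = 0.47×0.6041 = 0.2839
Bulk density: ρ_b = (1−phi)ρ_g + phi·ρ_f = 0.7161×2.64 + 0.2839×1
       = 1.890 + 0.284 = 2.174 g/cm³

2.17 g/cm³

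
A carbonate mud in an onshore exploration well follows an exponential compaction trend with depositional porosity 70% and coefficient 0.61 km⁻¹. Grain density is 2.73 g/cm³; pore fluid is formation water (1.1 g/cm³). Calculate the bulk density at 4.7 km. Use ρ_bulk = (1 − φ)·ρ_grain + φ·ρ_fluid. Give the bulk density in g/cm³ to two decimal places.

2.67 g/cm³

Porosity at depth: φ = 0.7·exp(−0.61×4.7) = 0.7×0.0569 = 0.0398
Bulk density: ρ_b = (1−φ)ρ_g + φ·ρ_f = 0.9602×2.73 + 0.0398×1.1
       = 2.621 + 0.044 = 2.665 g/cm³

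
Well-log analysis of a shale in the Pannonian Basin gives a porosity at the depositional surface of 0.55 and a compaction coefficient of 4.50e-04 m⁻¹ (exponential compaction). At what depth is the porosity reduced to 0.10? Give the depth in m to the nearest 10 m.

3790 m

Working in km (1 km = 1000 m; c in km⁻¹ = c in m⁻¹ × 1000):
Invert Athy's law: Z = ln(n₀/n) / c
Z = ln(0.55/0.1) / 0.45 = ln(5.5) / 0.45 = 1.7047 / 0.45 = 3.788 km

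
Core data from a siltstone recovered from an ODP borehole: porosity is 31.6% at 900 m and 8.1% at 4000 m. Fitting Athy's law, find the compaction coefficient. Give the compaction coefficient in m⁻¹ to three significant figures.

0.000439 m⁻¹

Working in km (1 km = 1000 m; β in km⁻¹ = β in m⁻¹ × 1000):
Athy: φ(d) = φ₀ e^(−βd) ⇒ φ₁/φ₂ = e^{β(d₂−d₁)} ⇒ β = ln(φ₁/φ₂)/(d₂−d₁)
β = ln(0.316/0.081) / (4 − 0.9) = ln(3.901) / 3.1 = 1.3613 / 3.1 = 0.4391 km⁻¹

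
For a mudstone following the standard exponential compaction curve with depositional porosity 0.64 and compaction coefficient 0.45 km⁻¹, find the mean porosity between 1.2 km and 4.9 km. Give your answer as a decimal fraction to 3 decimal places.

0.182

⟨n⟩ = (1/(z₂−z₁)) ∫ n₀ e^(−βz) dz = n₀·(e^(−β·z₁) − e^(−β·z₂)) / (β·(z₂−z₁))
e^(−0.45×1.2) = 0.5827; e^(−0.45×4.9) = 0.1103
⟨n⟩ = 0.64 × (0.5827 − 0.1103) / (0.45 × 3.7) = 0.64 × 0.2838 = 0.1816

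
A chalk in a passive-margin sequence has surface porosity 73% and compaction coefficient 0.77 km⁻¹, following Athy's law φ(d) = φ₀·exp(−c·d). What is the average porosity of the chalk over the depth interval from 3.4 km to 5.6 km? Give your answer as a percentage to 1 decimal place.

2.6%

⟨φ⟩ = (1/(d₂−d₁)) ∫ φ₀ e^(−cd) dd = φ₀·(e^(−c·d₁) − e^(−c·d₂)) / (c·(d₂−d₁))
e^(−0.77×3.4) = 0.0729; e^(−0.77×5.6) = 0.0134
⟨φ⟩ = 0.73 × (0.0729 − 0.0134) / (0.77 × 2.2) = 0.73 × 0.0351 = 0.0257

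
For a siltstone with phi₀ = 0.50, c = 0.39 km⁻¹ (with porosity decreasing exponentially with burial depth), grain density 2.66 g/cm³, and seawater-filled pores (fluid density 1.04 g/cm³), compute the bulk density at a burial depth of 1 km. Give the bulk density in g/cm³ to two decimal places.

Porosity at depth: phi = 0.5·exp(−0.39×1) = 0.5×0.6771 = 0.3385
Bulk density: ρ_b = (1−phi)ρ_g + phi·ρ_f = 0.6615×2.66 + 0.3385×1.04
       = 1.760 + 0.352 = 2.112 g/cm³

2.11 g/cm³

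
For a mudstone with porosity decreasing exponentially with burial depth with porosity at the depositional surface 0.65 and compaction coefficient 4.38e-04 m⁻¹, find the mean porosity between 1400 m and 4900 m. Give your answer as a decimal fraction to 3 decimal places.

0.180

Working in km (1 km = 1000 m; β in km⁻¹ = β in m⁻¹ × 1000):
⟨φ⟩ = (1/(Z₂−Z₁)) ∫ φ₀ e^(−βZ) dZ = φ₀·(e^(−β·Z₁) − e^(−β·Z₂)) / (β·(Z₂−Z₁))
e^(−0.438×1.4) = 0.5416; e^(−0.438×4.9) = 0.1169
⟨φ⟩ = 0.65 × (0.5416 − 0.1169) / (0.438 × 3.5) = 0.65 × 0.2770 = 0.1801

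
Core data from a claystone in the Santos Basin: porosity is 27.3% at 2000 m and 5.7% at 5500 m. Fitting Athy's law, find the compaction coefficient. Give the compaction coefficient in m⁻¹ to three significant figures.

0.000448 m⁻¹

Working in km (1 km = 1000 m; k in km⁻¹ = k in m⁻¹ × 1000):
Athy: phi(Z) = phi₀ e^(−kZ) ⇒ phi₁/phi₂ = e^{k(Z₂−Z₁)} ⇒ k = ln(phi₁/phi₂)/(Z₂−Z₁)
k = ln(0.273/0.057) / (5.5 − 2) = ln(4.789) / 3.5 = 1.5664 / 3.5 = 0.4475 km⁻¹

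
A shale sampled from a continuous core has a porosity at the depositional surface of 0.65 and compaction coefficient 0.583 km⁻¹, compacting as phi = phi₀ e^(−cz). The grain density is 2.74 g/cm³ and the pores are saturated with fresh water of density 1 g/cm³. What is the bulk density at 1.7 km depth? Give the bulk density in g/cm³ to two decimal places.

2.32 g/cm³

Porosity at depth: phi = 0.65·exp(−0.583×1.7) = 0.65×0.3712 = 0.2413
Bulk density: ρ_b = (1−phi)ρ_g + phi·ρ_f = 0.7587×2.74 + 0.2413×1
       = 2.079 + 0.241 = 2.320 g/cm³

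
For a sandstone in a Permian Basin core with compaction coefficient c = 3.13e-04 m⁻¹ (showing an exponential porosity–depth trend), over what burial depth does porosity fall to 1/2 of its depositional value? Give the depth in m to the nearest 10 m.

Working in km (1 km = 1000 m; c in km⁻¹ = c in m⁻¹ × 1000):
φ/φ₀ = 1/2 ⇒ exp(−c·d) = 1/2 ⇒ d = ln(2) / c
d = 0.6931 / 0.313 = 2.215 km

2210 m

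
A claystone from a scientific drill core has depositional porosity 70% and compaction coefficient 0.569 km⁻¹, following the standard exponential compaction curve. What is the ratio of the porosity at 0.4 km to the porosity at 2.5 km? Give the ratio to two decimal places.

phi(d₁)/phi(d₂) = e^(−β·d₁)/e^(−β·d₂) = e^{β(d₂−d₁)}
= exp(0.569 × 2.1) = exp(1.195) = 3.3032

3.30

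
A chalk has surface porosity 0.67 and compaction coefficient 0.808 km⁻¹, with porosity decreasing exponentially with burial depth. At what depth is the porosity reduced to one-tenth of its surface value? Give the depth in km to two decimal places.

2.85 km

φ/φ₀ = 1/10 ⇒ exp(−c·d) = 1/10 ⇒ d = ln(10) / c
d = 2.3026 / 0.808 = 2.850 km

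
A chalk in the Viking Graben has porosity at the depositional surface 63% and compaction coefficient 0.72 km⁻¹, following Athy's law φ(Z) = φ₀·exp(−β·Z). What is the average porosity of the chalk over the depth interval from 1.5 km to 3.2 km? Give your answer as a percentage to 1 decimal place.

⟨φ⟩ = (1/(Z₂−Z₁)) ∫ φ₀ e^(−βZ) dZ = φ₀·(e^(−β·Z₁) − e^(−β·Z₂)) / (β·(Z₂−Z₁))
e^(−0.72×1.5) = 0.3396; e^(−0.72×3.2) = 0.0999
⟨φ⟩ = 0.63 × (0.3396 − 0.0999) / (0.72 × 1.7) = 0.63 × 0.1959 = 0.1234

12.3%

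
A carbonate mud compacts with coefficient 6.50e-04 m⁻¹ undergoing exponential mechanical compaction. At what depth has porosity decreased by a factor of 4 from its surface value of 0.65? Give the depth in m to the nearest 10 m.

Working in km (1 km = 1000 m; k in km⁻¹ = k in m⁻¹ × 1000):
phi/phi₀ = 1/4 ⇒ exp(−k·z) = 1/4 ⇒ z = ln(4) / k
z = 1.3863 / 0.65 = 2.133 km

2130 m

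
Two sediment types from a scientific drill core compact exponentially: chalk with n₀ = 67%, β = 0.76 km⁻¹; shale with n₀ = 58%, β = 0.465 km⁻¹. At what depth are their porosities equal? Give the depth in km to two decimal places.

Set n₀ₐ e^(−βₐz) = n₀ᵦ e^(−βᵦz) ⇒ ln(n₀ₐ/n₀ᵦ) = (βₐ − βᵦ)·z
z = ln(0.67/0.58) / (0.76 − 0.465) = 0.1442 / 0.295 = 0.489 km

0.49 km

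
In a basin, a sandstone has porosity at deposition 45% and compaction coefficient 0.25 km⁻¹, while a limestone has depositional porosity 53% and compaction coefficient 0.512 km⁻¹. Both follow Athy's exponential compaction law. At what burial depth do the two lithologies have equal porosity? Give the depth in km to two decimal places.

0.62 km

Set n₀ₐ e^(−cₐz) = n₀ᵦ e^(−cᵦz) ⇒ ln(n₀ₐ/n₀ᵦ) = (cₐ − cᵦ)·z
z = ln(0.45/0.53) / (0.25 − 0.512) = -0.1636 / -0.262 = 0.625 km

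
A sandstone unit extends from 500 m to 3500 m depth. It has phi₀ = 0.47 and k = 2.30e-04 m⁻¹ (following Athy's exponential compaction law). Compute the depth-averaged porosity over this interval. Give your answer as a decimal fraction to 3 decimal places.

0.303

Working in km (1 km = 1000 m; k in km⁻¹ = k in m⁻¹ × 1000):
⟨phi⟩ = (1/(d₂−d₁)) ∫ phi₀ e^(−kd) dd = phi₀·(e^(−k·d₁) − e^(−k·d₂)) / (k·(d₂−d₁))
e^(−0.23×0.5) = 0.8914; e^(−0.23×3.5) = 0.4471
⟨phi⟩ = 0.47 × (0.8914 − 0.4471) / (0.23 × 3) = 0.47 × 0.6439 = 0.3026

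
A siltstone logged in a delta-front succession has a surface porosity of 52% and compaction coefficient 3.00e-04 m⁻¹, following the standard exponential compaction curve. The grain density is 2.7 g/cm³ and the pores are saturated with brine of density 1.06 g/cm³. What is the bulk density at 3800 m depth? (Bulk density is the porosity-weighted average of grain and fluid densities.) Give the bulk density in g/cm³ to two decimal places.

Working in km (1 km = 1000 m; k in km⁻¹ = k in m⁻¹ × 1000):
Porosity at depth: phi = 0.52·exp(−0.3×3.8) = 0.52×0.3198 = 0.1663
Bulk density: ρ_b = (1−phi)ρ_g + phi·ρ_f = 0.8337×2.7 + 0.1663×1.06
       = 2.251 + 0.176 = 2.427 g/cm³

2.43 g/cm³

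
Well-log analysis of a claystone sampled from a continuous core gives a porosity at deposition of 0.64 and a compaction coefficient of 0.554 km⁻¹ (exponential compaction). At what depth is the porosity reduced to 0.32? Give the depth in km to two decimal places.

1.25 km

Invert Athy's law: Z = ln(φ₀/φ) / k
Z = ln(0.64/0.32) / 0.554 = ln(2) / 0.554 = 0.6931 / 0.554 = 1.251 km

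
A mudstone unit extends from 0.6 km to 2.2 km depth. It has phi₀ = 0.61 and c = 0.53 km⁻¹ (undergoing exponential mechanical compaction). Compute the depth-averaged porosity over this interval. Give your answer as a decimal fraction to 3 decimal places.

0.299

⟨phi⟩ = (1/(z₂−z₁)) ∫ phi₀ e^(−cz) dz = phi₀·(e^(−c·z₁) − e^(−c·z₂)) / (c·(z₂−z₁))
e^(−0.53×0.6) = 0.7276; e^(−0.53×2.2) = 0.3116
⟨phi⟩ = 0.61 × (0.7276 − 0.3116) / (0.53 × 1.6) = 0.61 × 0.4906 = 0.2992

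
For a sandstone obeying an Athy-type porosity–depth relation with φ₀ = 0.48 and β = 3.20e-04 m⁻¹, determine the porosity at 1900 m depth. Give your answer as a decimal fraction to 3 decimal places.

0.261

Working in km (1 km = 1000 m; β in km⁻¹ = β in m⁻¹ × 1000):
φ = φ₀·exp(−β·d) = 0.48 × exp(−0.32 × 1.9) = 0.48 × exp(−0.608)
  = 0.48 × 0.5444 = 0.2613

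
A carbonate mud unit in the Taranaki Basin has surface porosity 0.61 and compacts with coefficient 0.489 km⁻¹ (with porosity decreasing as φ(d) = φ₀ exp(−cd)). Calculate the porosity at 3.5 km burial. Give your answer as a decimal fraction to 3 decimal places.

0.110

φ = φ₀·exp(−c·d) = 0.61 × exp(−0.489 × 3.5) = 0.61 × exp(−1.712)
  = 0.61 × 0.1806 = 0.1102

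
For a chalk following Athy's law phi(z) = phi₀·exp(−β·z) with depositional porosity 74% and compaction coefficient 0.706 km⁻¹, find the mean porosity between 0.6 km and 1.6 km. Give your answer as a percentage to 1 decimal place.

⟨phi⟩ = (1/(z₂−z₁)) ∫ phi₀ e^(−βz) dz = phi₀·(e^(−β·z₁) − e^(−β·z₂)) / (β·(z₂−z₁))
e^(−0.706×0.6) = 0.6547; e^(−0.706×1.6) = 0.3232
⟨phi⟩ = 0.74 × (0.6547 − 0.3232) / (0.706 × 1) = 0.74 × 0.4696 = 0.3475

34.7%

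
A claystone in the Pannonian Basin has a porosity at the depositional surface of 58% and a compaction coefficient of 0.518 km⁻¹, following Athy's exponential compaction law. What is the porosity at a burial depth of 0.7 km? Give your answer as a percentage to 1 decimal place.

n = n₀·exp(−β·Z) = 0.58 × exp(−0.518 × 0.7) = 0.58 × exp(−0.3626)
  = 0.58 × 0.6959 = 0.4036

40.4%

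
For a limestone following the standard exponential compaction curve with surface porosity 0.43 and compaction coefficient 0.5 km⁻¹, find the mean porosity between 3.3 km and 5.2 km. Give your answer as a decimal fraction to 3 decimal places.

⟨n⟩ = (1/(z₂−z₁)) ∫ n₀ e^(−cz) dz = n₀·(e^(−c·z₁) − e^(−c·z₂)) / (c·(z₂−z₁))
e^(−0.5×3.3) = 0.1920; e^(−0.5×5.2) = 0.0743
⟨n⟩ = 0.43 × (0.1920 − 0.0743) / (0.5 × 1.9) = 0.43 × 0.1240 = 0.0533

0.053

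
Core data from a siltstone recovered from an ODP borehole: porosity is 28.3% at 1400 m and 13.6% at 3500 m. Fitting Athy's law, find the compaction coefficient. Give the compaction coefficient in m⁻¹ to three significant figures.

0.000349 m⁻¹

Working in km (1 km = 1000 m; β in km⁻¹ = β in m⁻¹ × 1000):
Athy: φ(z) = φ₀ e^(−βz) ⇒ φ₁/φ₂ = e^{β(z₂−z₁)} ⇒ β = ln(φ₁/φ₂)/(z₂−z₁)
β = ln(0.283/0.136) / (3.5 − 1.4) = ln(2.081) / 2.1 = 0.7328 / 2.1 = 0.3489 km⁻¹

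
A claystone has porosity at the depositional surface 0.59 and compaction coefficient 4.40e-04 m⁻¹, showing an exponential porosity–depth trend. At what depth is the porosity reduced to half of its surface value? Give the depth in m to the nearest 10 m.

Working in km (1 km = 1000 m; c in km⁻¹ = c in m⁻¹ × 1000):
phi/phi₀ = 1/2 ⇒ exp(−c·Z) = 1/2 ⇒ Z = ln(2) / c
Z = 0.6931 / 0.44 = 1.575 km

1580 m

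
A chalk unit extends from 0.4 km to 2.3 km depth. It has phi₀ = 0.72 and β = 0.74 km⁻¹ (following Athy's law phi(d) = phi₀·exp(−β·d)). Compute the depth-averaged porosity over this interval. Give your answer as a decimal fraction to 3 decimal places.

⟨phi⟩ = (1/(d₂−d₁)) ∫ phi₀ e^(−βd) dd = phi₀·(e^(−β·d₁) − e^(−β·d₂)) / (β·(d₂−d₁))
e^(−0.74×0.4) = 0.7438; e^(−0.74×2.3) = 0.1823
⟨phi⟩ = 0.72 × (0.7438 − 0.1823) / (0.74 × 1.9) = 0.72 × 0.3993 = 0.2875

0.288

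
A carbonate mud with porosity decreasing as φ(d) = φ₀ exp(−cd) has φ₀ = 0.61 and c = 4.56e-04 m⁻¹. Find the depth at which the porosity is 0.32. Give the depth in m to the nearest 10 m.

Working in km (1 km = 1000 m; c in km⁻¹ = c in m⁻¹ × 1000):
Invert Athy's law: d = ln(φ₀/φ) / c
d = ln(0.61/0.32) / 0.456 = ln(1.906) / 0.456 = 0.6451 / 0.456 = 1.415 km

1410 m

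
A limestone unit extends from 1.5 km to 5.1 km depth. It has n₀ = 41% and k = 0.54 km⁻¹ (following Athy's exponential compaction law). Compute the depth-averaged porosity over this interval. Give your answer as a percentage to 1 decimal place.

8.0%

⟨n⟩ = (1/(d₂−d₁)) ∫ n₀ e^(−kd) dd = n₀·(e^(−k·d₁) − e^(−k·d₂)) / (k·(d₂−d₁))
e^(−0.54×1.5) = 0.4449; e^(−0.54×5.1) = 0.0637
⟨n⟩ = 0.41 × (0.4449 − 0.0637) / (0.54 × 3.6) = 0.41 × 0.1961 = 0.0804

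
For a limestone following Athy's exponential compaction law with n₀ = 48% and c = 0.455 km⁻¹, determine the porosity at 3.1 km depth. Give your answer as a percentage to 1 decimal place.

11.7%

n = n₀·exp(−c·z) = 0.48 × exp(−0.455 × 3.1) = 0.48 × exp(−1.411)
  = 0.48 × 0.2440 = 0.1171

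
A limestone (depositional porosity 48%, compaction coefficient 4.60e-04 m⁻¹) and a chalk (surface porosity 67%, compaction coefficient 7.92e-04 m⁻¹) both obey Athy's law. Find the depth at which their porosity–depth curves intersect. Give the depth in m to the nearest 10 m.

Working in km (1 km = 1000 m; c in km⁻¹ = c in m⁻¹ × 1000):
Set n₀ₐ e^(−cₐZ) = n₀ᵦ e^(−cᵦZ) ⇒ ln(n₀ₐ/n₀ᵦ) = (cₐ − cᵦ)·Z
Z = ln(0.48/0.67) / (0.46 − 0.792) = -0.3335 / -0.332 = 1.004 km

1000 m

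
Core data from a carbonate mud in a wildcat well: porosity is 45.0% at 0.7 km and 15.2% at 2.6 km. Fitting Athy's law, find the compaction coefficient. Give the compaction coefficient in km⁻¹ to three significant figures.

0.571 km⁻¹

Athy: phi(z) = phi₀ e^(−kz) ⇒ phi₁/phi₂ = e^{k(z₂−z₁)} ⇒ k = ln(phi₁/phi₂)/(z₂−z₁)
k = ln(0.45/0.152) / (2.6 − 0.7) = ln(2.961) / 1.9 = 1.0854 / 1.9 = 0.5712 km⁻¹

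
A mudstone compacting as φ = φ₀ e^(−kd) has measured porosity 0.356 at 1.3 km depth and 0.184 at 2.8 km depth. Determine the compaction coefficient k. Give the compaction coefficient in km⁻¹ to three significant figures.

Athy: φ(d) = φ₀ e^(−kd) ⇒ φ₁/φ₂ = e^{k(d₂−d₁)} ⇒ k = ln(φ₁/φ₂)/(d₂−d₁)
k = ln(0.356/0.184) / (2.8 − 1.3) = ln(1.935) / 1.5 = 0.6600 / 1.5 = 0.44 km⁻¹

0.440 km⁻¹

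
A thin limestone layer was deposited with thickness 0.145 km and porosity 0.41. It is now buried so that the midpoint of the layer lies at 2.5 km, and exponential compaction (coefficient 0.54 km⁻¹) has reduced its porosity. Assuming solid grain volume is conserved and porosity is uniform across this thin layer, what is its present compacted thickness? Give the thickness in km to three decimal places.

0.096 km

Porosity at 2.5 km: n = 0.41·exp(−0.54×2.5) = 0.1063
Solid-volume conservation: h(1−n) = h₀(1−n₀) ⇒ h = h₀·(1−n₀)/(1−n)
h = 0.145 × (1 − 0.41)/(1 − 0.1063) = 0.145 × 0.6602 = 0.0957 km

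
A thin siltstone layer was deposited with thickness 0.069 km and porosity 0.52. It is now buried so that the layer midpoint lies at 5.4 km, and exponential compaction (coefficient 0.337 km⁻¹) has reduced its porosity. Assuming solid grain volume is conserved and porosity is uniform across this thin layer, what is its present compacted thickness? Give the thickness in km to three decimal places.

Porosity at 5.4 km: φ = 0.52·exp(−0.337×5.4) = 0.0843
Solid-volume conservation: h(1−φ) = h₀(1−φ₀) ⇒ h = h₀·(1−φ₀)/(1−φ)
h = 0.069 × (1 − 0.52)/(1 − 0.0843) = 0.069 × 0.5242 = 0.0362 km

0.036 km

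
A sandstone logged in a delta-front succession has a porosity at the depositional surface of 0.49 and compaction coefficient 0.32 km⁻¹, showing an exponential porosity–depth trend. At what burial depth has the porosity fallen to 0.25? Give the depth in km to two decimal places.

Invert Athy's law: z = ln(phi₀/phi) / β
z = ln(0.49/0.25) / 0.32 = ln(1.96) / 0.32 = 0.6729 / 0.32 = 2.103 km

2.10 km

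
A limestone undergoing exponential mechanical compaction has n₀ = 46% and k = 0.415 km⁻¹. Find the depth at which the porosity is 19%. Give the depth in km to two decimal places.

Invert Athy's law: z = ln(n₀/n) / k
z = ln(0.46/0.19) / 0.415 = ln(2.421) / 0.415 = 0.8842 / 0.415 = 2.131 km

2.13 km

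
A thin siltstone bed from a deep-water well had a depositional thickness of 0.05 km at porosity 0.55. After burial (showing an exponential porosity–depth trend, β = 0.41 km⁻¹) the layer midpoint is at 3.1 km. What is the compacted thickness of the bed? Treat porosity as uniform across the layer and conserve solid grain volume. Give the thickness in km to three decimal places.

0.027 km

Porosity at 3.1 km: phi = 0.55·exp(−0.41×3.1) = 0.1543
Solid-volume conservation: h(1−phi) = h₀(1−phi₀) ⇒ h = h₀·(1−phi₀)/(1−phi)
h = 0.05 × (1 − 0.55)/(1 − 0.1543) = 0.05 × 0.5321 = 0.0266 km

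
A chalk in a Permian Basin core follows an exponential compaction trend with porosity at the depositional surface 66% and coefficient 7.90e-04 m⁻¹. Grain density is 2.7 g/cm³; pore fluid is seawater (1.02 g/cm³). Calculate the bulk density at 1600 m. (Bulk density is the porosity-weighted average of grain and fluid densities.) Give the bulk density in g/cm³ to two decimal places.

Working in km (1 km = 1000 m; k in km⁻¹ = k in m⁻¹ × 1000):
Porosity at depth: φ = 0.66·exp(−0.79×1.6) = 0.66×0.2825 = 0.1865
Bulk density: ρ_b = (1−φ)ρ_g + φ·ρ_f = 0.8135×2.7 + 0.1865×1.02
       = 2.197 + 0.190 = 2.387 g/cm³

2.39 g/cm³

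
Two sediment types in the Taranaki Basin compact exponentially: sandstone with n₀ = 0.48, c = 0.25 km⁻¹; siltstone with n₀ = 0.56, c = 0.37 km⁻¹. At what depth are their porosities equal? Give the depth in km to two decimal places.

Set n₀ₐ e^(−cₐd) = n₀ᵦ e^(−cᵦd) ⇒ ln(n₀ₐ/n₀ᵦ) = (cₐ − cᵦ)·d
d = ln(0.48/0.56) / (0.25 − 0.37) = -0.1542 / -0.12 = 1.285 km

1.28 km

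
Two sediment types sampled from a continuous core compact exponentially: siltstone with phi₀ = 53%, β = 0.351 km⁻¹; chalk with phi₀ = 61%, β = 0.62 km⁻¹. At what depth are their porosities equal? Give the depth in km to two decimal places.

Set phi₀ₐ e^(−βₐz) = phi₀ᵦ e^(−βᵦz) ⇒ ln(phi₀ₐ/phi₀ᵦ) = (βₐ − βᵦ)·z
z = ln(0.53/0.61) / (0.351 − 0.62) = -0.1406 / -0.269 = 0.523 km

0.52 km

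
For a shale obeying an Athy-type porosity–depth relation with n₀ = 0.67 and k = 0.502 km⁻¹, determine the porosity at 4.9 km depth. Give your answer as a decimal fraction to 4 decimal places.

0.0573

n = n₀·exp(−k·d) = 0.67 × exp(−0.502 × 4.9) = 0.67 × exp(−2.46)
  = 0.67 × 0.0855 = 0.0573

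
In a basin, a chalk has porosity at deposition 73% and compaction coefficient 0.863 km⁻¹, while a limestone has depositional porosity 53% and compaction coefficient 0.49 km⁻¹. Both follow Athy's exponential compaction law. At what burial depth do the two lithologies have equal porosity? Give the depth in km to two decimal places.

Set φ₀ₐ e^(−kₐd) = φ₀ᵦ e^(−kᵦd) ⇒ ln(φ₀ₐ/φ₀ᵦ) = (kₐ − kᵦ)·d
d = ln(0.73/0.53) / (0.863 − 0.49) = 0.3202 / 0.373 = 0.858 km

0.86 km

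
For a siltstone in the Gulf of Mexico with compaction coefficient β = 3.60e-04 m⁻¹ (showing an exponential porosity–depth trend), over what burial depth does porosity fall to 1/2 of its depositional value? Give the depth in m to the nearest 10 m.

1930 m

Working in km (1 km = 1000 m; β in km⁻¹ = β in m⁻¹ × 1000):
n/n₀ = 1/2 ⇒ exp(−β·z) = 1/2 ⇒ z = ln(2) / β
z = 0.6931 / 0.36 = 1.925 km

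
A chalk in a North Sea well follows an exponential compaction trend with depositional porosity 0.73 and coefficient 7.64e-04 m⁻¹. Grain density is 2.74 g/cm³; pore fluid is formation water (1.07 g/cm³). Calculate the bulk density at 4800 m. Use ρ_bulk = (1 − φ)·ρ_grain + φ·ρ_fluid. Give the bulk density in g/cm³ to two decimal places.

Working in km (1 km = 1000 m; β in km⁻¹ = β in m⁻¹ × 1000):
Porosity at depth: n = 0.73·exp(−0.764×4.8) = 0.73×0.0255 = 0.0186
Bulk density: ρ_b = (1−n)ρ_g + n·ρ_f = 0.9814×2.74 + 0.0186×1.07
       = 2.689 + 0.020 = 2.709 g/cm³

2.71 g/cm³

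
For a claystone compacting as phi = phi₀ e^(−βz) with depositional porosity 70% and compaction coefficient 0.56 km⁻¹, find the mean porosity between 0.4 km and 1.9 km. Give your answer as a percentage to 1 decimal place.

⟨phi⟩ = (1/(z₂−z₁)) ∫ phi₀ e^(−βz) dz = phi₀·(e^(−β·z₁) − e^(−β·z₂)) / (β·(z₂−z₁))
e^(−0.56×0.4) = 0.7993; e^(−0.56×1.9) = 0.3451
⟨phi⟩ = 0.7 × (0.7993 − 0.3451) / (0.56 × 1.5) = 0.7 × 0.5408 = 0.3785

37.9%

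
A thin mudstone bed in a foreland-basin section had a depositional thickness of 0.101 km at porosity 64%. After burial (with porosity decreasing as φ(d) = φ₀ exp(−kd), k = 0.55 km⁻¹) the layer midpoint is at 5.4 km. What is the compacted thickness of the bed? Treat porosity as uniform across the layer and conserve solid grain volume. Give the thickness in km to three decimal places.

0.038 km

Porosity at 5.4 km: φ = 0.64·exp(−0.55×5.4) = 0.0328
Solid-volume conservation: h(1−φ) = h₀(1−φ₀) ⇒ h = h₀·(1−φ₀)/(1−φ)
h = 0.101 × (1 − 0.64)/(1 − 0.0328) = 0.101 × 0.3722 = 0.0376 km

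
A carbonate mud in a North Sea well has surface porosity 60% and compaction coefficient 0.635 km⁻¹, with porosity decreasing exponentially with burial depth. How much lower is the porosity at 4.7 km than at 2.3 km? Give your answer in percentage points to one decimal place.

10.9 percentage points

phi(2.3) = 0.6·e^(−0.635×2.3) = 0.1393
phi(4.7) = 0.6·e^(−0.635×4.7) = 0.0303
Δphi = 0.1393 − 0.0303 = 0.1089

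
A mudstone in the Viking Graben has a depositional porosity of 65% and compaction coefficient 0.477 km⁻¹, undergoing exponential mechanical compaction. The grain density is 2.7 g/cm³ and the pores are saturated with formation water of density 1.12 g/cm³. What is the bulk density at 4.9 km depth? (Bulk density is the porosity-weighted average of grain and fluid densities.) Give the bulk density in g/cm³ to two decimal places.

Porosity at depth: n = 0.65·exp(−0.477×4.9) = 0.65×0.0966 = 0.0628
Bulk density: ρ_b = (1−n)ρ_g + n·ρ_f = 0.9372×2.7 + 0.0628×1.12
       = 2.530 + 0.070 = 2.601 g/cm³

2.60 g/cm³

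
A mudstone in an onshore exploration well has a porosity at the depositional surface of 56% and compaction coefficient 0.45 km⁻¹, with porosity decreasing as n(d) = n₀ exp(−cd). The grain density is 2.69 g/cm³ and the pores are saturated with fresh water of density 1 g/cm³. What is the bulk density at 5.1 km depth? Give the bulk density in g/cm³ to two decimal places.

Porosity at depth: n = 0.56·exp(−0.45×5.1) = 0.56×0.1008 = 0.0564
Bulk density: ρ_b = (1−n)ρ_g + n·ρ_f = 0.9436×2.69 + 0.0564×1
       = 2.538 + 0.056 = 2.595 g/cm³

2.59 g/cm³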